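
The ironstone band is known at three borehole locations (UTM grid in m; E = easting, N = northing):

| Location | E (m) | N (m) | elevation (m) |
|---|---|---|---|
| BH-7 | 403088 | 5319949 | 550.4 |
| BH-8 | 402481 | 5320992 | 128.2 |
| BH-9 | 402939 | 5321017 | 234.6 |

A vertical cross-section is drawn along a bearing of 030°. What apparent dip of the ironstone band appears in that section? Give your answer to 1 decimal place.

Let the plane be z = a·E + b·N + c.
BH-8−BH-7: −607a + 1043b = −422.2;  BH-9−BH-7: −149a + 1068b = −315.8.
Solving gives a = 0.24658, b = −0.26129.
Unit vector along 030° is (sin 30°, cos 30°) = (0.5000, 0.8660).
Slope in that direction = a·(0.5000) + b·(0.8660) = −0.10300.
Apparent dip = arctan|0.10300| = 5.9° (true dip is 19.8°, so apparent ≤ true as expected).

5.9°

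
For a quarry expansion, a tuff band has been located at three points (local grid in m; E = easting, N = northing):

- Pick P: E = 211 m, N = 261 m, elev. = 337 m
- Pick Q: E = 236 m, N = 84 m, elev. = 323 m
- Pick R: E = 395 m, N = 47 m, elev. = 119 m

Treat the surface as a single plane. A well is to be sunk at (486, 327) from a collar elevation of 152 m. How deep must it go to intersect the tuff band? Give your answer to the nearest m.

182 m

Two edge vectors: Pick P→Pick Q = (25, -177, -14), Pick P→Pick R = (184, -214, -218).
Normal n = (Pick P→Pick Q) × (Pick P→Pick R) = (35590, 2874, 27218).
So ∂z/∂E = −n_x/n_z = −1.30759 and ∂z/∂N = −n_y/n_z = −0.10559.
Intercept c from Pick P: 337 + 275.90 + 27.56 = 640.46.
At (486, 327): z_contact = −635.5 − 34.5 + 640.46 = -29.6 m.
Depth below ground = 152 − (-29.6) = 182 m.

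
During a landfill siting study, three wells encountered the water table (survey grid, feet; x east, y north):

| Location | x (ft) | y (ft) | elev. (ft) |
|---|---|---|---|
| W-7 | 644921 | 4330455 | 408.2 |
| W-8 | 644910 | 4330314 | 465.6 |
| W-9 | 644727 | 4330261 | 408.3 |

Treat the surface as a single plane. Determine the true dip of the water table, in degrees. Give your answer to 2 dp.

Two edge vectors: W-7→W-8 = (-11, -141, 57.4), W-7→W-9 = (-194, -194, 0.1).
Normal n = (W-7→W-8) × (W-7→W-9) = (11121.5, -11134.5, -25220).
So ∂z/∂x = −n_x/n_z = 0.44098 and ∂z/∂y = −n_y/n_z = −0.44149.
Gradient magnitude |∇z| = √(a² + b²) = √(0.19446 + 0.19492) = 0.62400.
True dip = arctan(0.62400) = 31.96°, dipping toward NW (azimuth ≈ 315°).

31.96°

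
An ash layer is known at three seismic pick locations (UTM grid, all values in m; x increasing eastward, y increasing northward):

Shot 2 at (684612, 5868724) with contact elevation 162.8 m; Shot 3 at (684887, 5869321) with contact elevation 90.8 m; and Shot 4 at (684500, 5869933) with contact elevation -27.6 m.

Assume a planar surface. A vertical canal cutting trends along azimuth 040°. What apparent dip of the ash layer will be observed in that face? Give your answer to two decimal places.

4.18°

Let the plane be z = a·x + b·y + c.
Shot 3−Shot 2: 275a + 597b = −72;  Shot 4−Shot 2: −112a + 1209b = −190.4.
Solving gives a = 0.06666, b = −0.15131.
Unit vector along 040° is (sin 40°, cos 40°) = (0.6428, 0.7660).
Slope in that direction = a·(0.6428) + b·(0.7660) = −0.07306.
Apparent dip = arctan|0.07306| = 4.18° (true dip is 9.4°, so apparent ≤ true as expected).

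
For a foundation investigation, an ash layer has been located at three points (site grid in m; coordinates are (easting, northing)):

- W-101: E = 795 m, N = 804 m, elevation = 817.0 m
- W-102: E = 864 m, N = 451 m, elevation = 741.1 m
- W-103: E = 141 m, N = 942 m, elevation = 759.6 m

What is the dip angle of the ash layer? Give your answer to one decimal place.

15.6°

Two edge vectors: W-101→W-102 = (69, -353, -75.9), W-101→W-103 = (-654, 138, -57.4).
Normal n = (W-101→W-102) × (W-101→W-103) = (30736.4, 53599.2, -221340).
So ∂z/∂E = −n_x/n_z = 0.13887 and ∂z/∂N = −n_y/n_z = 0.24216.
Gradient magnitude |∇z| = √(a² + b²) = √(0.01928 + 0.05864) = 0.27915.
True dip = arctan(0.27915) = 15.6°, dipping toward SSW (azimuth ≈ 210°).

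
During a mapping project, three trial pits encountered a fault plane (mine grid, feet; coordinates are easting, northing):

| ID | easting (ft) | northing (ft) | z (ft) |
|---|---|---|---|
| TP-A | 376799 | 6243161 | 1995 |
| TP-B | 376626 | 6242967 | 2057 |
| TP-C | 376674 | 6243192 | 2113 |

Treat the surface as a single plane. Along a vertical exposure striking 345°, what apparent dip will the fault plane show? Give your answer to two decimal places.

32.21°

Two edge vectors: TP-A→TP-B = (-173, -194, 62), TP-A→TP-C = (-125, 31, 118).
Normal n = (TP-A→TP-B) × (TP-A→TP-C) = (-24814, 12664, -29613).
So ∂z/∂easting = −n_x/n_z = −0.83794 and ∂z/∂northing = −n_y/n_z = 0.42765.
Unit vector along 345° is (sin 345°, cos 345°) = (-0.2588, 0.9659).
Slope in that direction = a·(-0.2588) + b·(0.9659) = 0.62995.
Apparent dip = arctan|0.62995| = 32.21° (true dip is 43.3°, so apparent ≤ true as expected).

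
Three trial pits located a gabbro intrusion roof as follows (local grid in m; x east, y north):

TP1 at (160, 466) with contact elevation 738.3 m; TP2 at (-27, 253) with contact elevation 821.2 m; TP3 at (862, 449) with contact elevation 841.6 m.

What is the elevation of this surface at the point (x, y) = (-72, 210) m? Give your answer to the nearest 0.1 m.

Two edge vectors: TP1→TP2 = (-187, -213, 82.9), TP1→TP3 = (702, -17, 103.3).
Normal n = (TP1→TP2) × (TP1→TP3) = (-20593.6, 77512.9, 152705).
So ∂z/∂x = −n_x/n_z = 0.13486 and ∂z/∂y = −n_y/n_z = −0.50760.
Intercept c from TP1: 738.3 − 21.58 + 236.54 = 953.26.
At (-72, 210): z = −9.7 − 106.6 + 953.26 = 837.0 m.

837.0 m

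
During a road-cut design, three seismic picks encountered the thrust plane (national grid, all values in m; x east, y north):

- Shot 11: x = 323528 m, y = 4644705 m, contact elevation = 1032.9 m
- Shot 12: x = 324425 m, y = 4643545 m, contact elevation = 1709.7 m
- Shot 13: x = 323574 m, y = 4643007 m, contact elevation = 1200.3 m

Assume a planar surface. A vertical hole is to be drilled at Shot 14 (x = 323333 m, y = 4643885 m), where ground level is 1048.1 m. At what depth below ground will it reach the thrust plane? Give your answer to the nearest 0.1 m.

Let the plane be z = a·x + b·y + c.
Shot 12−Shot 11: 897a − 1160b = 676.8;  Shot 13−Shot 11: 46a − 1698b = 167.4.
Solving gives a = 0.649787378, b = −0.080983381.
Then c = 1032.9 − a·323528 − b·4644705 = 166952.40.
At (323333, 4643885): z_contact = 210097.70 − 376077.51 + 166952.40 = 972.60 m.
Depth below ground = 1048.1 − 972.60 = 75.5 m.

75.5 m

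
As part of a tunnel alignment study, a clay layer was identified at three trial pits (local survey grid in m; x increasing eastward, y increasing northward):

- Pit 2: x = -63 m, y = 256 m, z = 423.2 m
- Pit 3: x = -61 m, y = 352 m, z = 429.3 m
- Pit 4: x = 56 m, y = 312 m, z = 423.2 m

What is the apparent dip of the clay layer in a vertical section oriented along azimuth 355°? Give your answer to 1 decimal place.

3.8°

Two edge vectors: Pit 2→Pit 3 = (2, 96, 6.1), Pit 2→Pit 4 = (119, 56, 0).
Normal n = (Pit 2→Pit 3) × (Pit 2→Pit 4) = (-341.6, 725.9, -11312).
So ∂z/∂x = −n_x/n_z = −0.03020 and ∂z/∂y = −n_y/n_z = 0.06417.
Unit vector along 355° is (sin 355°, cos 355°) = (-0.0872, 0.9962).
Slope in that direction = a·(-0.0872) + b·(0.9962) = 0.06656.
Apparent dip = arctan|0.06656| = 3.8° (true dip is 4.1°, so apparent ≤ true as expected).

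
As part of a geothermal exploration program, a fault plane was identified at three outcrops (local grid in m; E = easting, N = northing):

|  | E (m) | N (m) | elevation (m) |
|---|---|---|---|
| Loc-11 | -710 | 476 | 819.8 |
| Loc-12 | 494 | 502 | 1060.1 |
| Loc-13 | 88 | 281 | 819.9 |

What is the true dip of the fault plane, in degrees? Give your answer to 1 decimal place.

Two edge vectors: Loc-11→Loc-12 = (1204, 26, 240.3), Loc-11→Loc-13 = (798, -195, 0.1).
Normal n = (Loc-11→Loc-12) × (Loc-11→Loc-13) = (46861.1, 191639, -255528).
So ∂z/∂E = −n_x/n_z = 0.18339 and ∂z/∂N = −n_y/n_z = 0.74997.
Gradient magnitude |∇z| = √(a² + b²) = √(0.03363 + 0.56246) = 0.77207.
True dip = arctan(0.77207) = 37.7°, dipping toward SSW (azimuth ≈ 194°).

37.7°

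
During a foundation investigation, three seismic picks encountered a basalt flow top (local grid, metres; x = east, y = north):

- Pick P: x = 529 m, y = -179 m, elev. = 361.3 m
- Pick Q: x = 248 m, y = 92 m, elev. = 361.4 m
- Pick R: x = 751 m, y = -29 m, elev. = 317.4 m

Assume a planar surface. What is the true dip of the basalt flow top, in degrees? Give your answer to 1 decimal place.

9.5°

Two edge vectors: Pick P→Pick Q = (-281, 271, 0.1), Pick P→Pick R = (222, 150, -43.9).
Normal n = (Pick P→Pick Q) × (Pick P→Pick R) = (-11911.9, -12313.7, -102312).
So ∂z/∂x = −n_x/n_z = −0.11643 and ∂z/∂y = −n_y/n_z = −0.12035.
Gradient magnitude |∇z| = √(a² + b²) = √(0.01356 + 0.01449) = 0.16745.
True dip = arctan(0.16745) = 9.5°, dipping toward NE (azimuth ≈ 044°).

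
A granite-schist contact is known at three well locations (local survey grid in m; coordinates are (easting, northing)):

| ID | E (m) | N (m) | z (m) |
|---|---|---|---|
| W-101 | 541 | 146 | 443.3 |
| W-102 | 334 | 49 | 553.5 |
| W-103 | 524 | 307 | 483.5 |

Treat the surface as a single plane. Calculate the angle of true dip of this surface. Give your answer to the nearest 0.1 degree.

32.8°

Let the plane be z = a·E + b·N + c.
W-102−W-101: −207a − 97b = 110.2;  W-103−W-101: −17a + 161b = 40.2.
Solving gives a = −0.61876, b = 0.18435.
Gradient magnitude |∇z| = √(a² + b²) = √(0.38286 + 0.03399) = 0.64564.
True dip = arctan(0.64564) = 32.8°, dipping toward ESE (azimuth ≈ 107°).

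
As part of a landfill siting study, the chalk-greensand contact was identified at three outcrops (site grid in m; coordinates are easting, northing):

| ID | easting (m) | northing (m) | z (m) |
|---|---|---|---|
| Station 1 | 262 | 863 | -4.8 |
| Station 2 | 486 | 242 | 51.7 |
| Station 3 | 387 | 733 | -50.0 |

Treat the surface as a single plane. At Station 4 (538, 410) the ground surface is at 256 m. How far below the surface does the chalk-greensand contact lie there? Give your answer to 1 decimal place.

301.8 m

Two edge vectors: Station 1→Station 2 = (224, -621, 56.5), Station 1→Station 3 = (125, -130, -45.2).
Normal n = (Station 1→Station 2) × (Station 1→Station 3) = (35414.2, 17187.3, 48505).
So ∂z/∂easting = −n_x/n_z = −0.73011 and ∂z/∂northing = −n_y/n_z = −0.35434.
Intercept c from Station 1: -4.8 + 191.29 + 305.80 = 492.29.
At (538, 410): z_contact = −392.80 − 145.28 + 492.29 = -45.80 m.
Depth below ground = 256 − (-45.80) = 301.8 m.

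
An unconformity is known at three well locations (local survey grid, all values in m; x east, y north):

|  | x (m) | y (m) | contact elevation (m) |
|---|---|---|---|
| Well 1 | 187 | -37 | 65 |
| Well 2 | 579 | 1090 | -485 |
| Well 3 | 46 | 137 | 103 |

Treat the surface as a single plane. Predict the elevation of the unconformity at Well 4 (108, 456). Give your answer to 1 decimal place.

Two edge vectors: Well 1→Well 2 = (392, 1127, -550), Well 1→Well 3 = (-141, 174, 38).
Normal n = (Well 1→Well 2) × (Well 1→Well 3) = (138526, 62654, 227115).
So ∂z/∂x = −n_x/n_z = −0.609938 and ∂z/∂y = −n_y/n_z = −0.275869.
Intercept c from Well 1: 65 + 114.06 − 10.21 = 168.85.
At (108, 456): z = −65.9 − 125.8 + 168.85 = -22.8 m.

-22.8 m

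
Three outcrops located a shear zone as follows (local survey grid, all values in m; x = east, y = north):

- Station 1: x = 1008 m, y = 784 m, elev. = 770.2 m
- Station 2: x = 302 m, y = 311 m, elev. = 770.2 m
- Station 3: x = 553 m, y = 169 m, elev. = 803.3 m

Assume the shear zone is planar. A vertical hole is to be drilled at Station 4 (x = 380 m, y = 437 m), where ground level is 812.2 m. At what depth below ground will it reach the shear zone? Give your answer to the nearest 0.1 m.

49.9 m

Two edge vectors: Station 1→Station 2 = (-706, -473, 0), Station 1→Station 3 = (-455, -615, 33.1).
Normal n = (Station 1→Station 2) × (Station 1→Station 3) = (-15656.3, 23368.6, 218975).
So ∂z/∂x = −n_x/n_z = 0.071498 and ∂z/∂y = −n_y/n_z = −0.106718.
Intercept c from Station 1: 770.2 − 72.07 + 83.67 = 781.80.
At (380, 437): z_contact = 27.17 − 46.64 + 781.80 = 762.33 m.
Depth below ground = 812.2 − 762.33 = 49.9 m.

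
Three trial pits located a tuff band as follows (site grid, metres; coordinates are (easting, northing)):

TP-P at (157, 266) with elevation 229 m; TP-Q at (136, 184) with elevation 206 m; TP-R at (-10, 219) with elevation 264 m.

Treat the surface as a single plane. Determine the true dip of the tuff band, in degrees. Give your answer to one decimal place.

25.4°

Let the plane be z = a·E + b·N + c.
TP-Q−TP-P: −21a − 82b = −23;  TP-R−TP-P: −167a − 47b = 35.
Solving gives a = −0.31093, b = 0.36012.
Gradient magnitude |∇z| = √(a² + b²) = √(0.09668 + 0.12968) = 0.47578.
True dip = arctan(0.47578) = 25.4°, dipping toward SE (azimuth ≈ 139°).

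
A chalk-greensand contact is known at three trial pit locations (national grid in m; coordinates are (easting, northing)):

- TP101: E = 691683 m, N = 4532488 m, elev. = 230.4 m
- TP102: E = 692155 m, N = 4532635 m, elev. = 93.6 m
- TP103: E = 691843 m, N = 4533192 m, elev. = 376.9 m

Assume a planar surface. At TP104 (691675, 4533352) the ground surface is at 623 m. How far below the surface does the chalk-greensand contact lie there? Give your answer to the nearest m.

Two edge vectors: TP101→TP102 = (472, 147, -136.8), TP101→TP103 = (160, 704, 146.5).
Normal n = (TP101→TP102) × (TP101→TP103) = (117842.7, -91036, 308768).
So ∂z/∂E = −n_x/n_z = −0.38165451 and ∂z/∂N = −n_y/n_z = 0.29483625.
Intercept c from TP101: 230.4 + 263983.94 − 1336341.78 = −1072127.44.
At (691675, 4533352): z_contact = −263980.9 + 1336596.5 − 1072127.44 = 488.2 m.
Depth below ground = 623 − 488.2 = 135 m.

135 m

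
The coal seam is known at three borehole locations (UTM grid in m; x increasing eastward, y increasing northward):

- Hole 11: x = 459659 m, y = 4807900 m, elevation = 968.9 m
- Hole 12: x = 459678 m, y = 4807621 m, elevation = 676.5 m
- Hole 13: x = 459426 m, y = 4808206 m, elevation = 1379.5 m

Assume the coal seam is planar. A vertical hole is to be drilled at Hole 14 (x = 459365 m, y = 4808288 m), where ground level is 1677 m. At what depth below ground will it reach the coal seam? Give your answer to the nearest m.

188 m

Let the plane be z = a·x + b·y + c.
Hole 12−Hole 11: 19a − 279b = −292.4;  Hole 13−Hole 11: −233a + 306b = 410.6.
Solving gives a = −0.42374943, b = 1.01917119.
Then c = 968.9 − a·459659 − b·4807900 = −4704324.00.
At (459365, 4808288): z_contact = −194655.7 + 4900468.6 − 4704324.00 = 1488.9 m.
Depth below ground = 1677 − 1488.9 = 188 m.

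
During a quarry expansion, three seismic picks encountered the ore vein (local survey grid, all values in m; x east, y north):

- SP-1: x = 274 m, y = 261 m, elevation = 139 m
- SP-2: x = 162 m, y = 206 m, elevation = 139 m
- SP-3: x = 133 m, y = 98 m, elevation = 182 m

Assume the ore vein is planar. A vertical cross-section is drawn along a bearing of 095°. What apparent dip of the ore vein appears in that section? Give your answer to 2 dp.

14.81°

Let the plane be z = a·x + b·y + c.
SP-2−SP-1: −112a − 55b = 0;  SP-3−SP-1: −141a − 163b = 43.
Solving gives a = 0.22522, b = −0.45862.
Unit vector along 095° is (sin 95°, cos 95°) = (0.9962, -0.0872).
Slope in that direction = a·(0.9962) + b·(-0.0872) = 0.26433.
Apparent dip = arctan|0.26433| = 14.81° (true dip is 27.1°, so apparent ≤ true as expected).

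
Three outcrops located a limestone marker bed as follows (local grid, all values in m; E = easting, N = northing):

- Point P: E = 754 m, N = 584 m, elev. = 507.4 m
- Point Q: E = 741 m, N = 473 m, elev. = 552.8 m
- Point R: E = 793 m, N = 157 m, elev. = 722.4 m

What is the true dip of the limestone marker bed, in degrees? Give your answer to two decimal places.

32.92°

Let the plane be z = a·E + b·N + c.
Point Q−Point P: −13a − 111b = 45.4;  Point R−Point P: 39a − 427b = 215.
Solving gives a = 0.45336, b = −0.46211.
Gradient magnitude |∇z| = √(a² + b²) = √(0.20554 + 0.21354) = 0.64736.
True dip = arctan(0.64736) = 32.92°, dipping toward NW (azimuth ≈ 316°).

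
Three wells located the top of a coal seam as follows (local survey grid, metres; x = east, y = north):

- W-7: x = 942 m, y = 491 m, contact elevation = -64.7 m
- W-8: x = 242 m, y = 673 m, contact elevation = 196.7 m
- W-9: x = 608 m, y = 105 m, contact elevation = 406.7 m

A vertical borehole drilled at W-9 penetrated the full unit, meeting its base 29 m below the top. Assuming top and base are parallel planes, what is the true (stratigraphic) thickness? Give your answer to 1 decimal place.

21.3 m

Two edge vectors: W-7→W-8 = (-700, 182, 261.4), W-7→W-9 = (-334, -386, 471.4).
Normal n = (W-7→W-8) × (W-7→W-9) = (186695.2, 242672.4, 330988).
So ∂z/∂x = −n_x/n_z = −0.56405 and ∂z/∂y = −n_y/n_z = −0.73318.
|∇z| = √(a²+b²) = 0.92504, so dip δ = arctan(0.92504) = 42.77°.
True thickness = vertical thickness × cos δ = 29 × cos 42.77° = 21.3 m.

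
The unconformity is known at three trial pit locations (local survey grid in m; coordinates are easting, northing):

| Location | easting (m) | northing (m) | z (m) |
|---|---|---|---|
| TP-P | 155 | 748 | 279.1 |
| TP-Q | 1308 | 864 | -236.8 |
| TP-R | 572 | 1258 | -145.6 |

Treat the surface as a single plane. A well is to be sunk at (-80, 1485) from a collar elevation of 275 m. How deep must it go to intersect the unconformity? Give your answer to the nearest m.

278 m

Two edge vectors: TP-P→TP-Q = (1153, 116, -515.9), TP-P→TP-R = (417, 510, -424.7).
Normal n = (TP-P→TP-Q) × (TP-P→TP-R) = (213843.8, 274548.8, 539658).
So ∂z/∂easting = −n_x/n_z = −0.39626 and ∂z/∂northing = −n_y/n_z = −0.50875.
Intercept c from TP-P: 279.1 + 61.42 + 380.54 = 721.06.
At (-80, 1485): z_contact = 31.7 − 755.5 + 721.06 = -2.7 m.
Depth below ground = 275 − (-2.7) = 278 m.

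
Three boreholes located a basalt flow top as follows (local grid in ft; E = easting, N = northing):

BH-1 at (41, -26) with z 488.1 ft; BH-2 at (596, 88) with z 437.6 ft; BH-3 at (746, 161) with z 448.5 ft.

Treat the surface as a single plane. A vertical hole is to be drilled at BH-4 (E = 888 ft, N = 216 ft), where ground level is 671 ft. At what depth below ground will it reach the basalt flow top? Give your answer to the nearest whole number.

220 ft

Let the plane be z = a·E + b·N + c.
BH-2−BH-1: 555a + 114b = −50.5;  BH-3−BH-1: 705a + 187b = −39.6.
Solving gives a = −0.21051, b = 0.58187.
Then c = 488.1 − a·41 − b·-26 = 511.86.
At (888, 216): z_contact = −186.9 + 125.7 + 511.86 = 450.6 ft.
Depth below ground = 671 − 450.6 = 220 ft.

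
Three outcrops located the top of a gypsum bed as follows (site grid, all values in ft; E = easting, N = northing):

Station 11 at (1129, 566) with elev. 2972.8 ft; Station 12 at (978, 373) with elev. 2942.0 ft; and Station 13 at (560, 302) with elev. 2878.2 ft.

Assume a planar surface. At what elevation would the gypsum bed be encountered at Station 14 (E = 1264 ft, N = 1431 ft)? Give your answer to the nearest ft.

3032 ft

Let the plane be z = a·E + b·N + c.
Station 12−Station 11: −151a − 193b = −30.8;  Station 13−Station 11: −569a − 264b = −94.6.
Solving gives a = 0.14476, b = 0.04633.
Then c = 2972.8 − a·1129 − b·566 = 2783.14.
At (1264, 1431): z = 183.0 + 66.3 + 2783.14 = 3032.4 ft.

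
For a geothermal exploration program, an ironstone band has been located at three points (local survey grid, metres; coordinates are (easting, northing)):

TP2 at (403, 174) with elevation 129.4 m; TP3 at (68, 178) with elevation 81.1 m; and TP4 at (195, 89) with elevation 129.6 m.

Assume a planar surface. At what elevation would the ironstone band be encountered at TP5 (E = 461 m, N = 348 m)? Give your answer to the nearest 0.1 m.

Two edge vectors: TP2→TP3 = (-335, 4, -48.3), TP2→TP4 = (-208, -85, 0.2).
Normal n = (TP2→TP3) × (TP2→TP4) = (-4104.7, 10113.4, 29307).
So ∂z/∂E = −n_x/n_z = 0.14006 and ∂z/∂N = −n_y/n_z = −0.34508.
Intercept c from TP2: 129.4 − 56.44 + 60.04 = 133.00.
At (461, 348): z = 64.6 − 120.1 + 133.00 = 77.5 m.

77.5 m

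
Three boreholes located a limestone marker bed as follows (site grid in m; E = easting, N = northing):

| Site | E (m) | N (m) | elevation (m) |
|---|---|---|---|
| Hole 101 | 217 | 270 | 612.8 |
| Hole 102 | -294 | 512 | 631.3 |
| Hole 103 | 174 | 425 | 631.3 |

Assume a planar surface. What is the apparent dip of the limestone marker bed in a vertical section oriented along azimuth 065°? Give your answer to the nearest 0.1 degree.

Two edge vectors: Hole 101→Hole 102 = (-511, 242, 18.5), Hole 101→Hole 103 = (-43, 155, 18.5).
Normal n = (Hole 101→Hole 102) × (Hole 101→Hole 103) = (1609.5, 8658, -68799).
So ∂z/∂E = −n_x/n_z = 0.02339 and ∂z/∂N = −n_y/n_z = 0.12584.
Unit vector along 065° is (sin 65°, cos 65°) = (0.9063, 0.4226).
Slope in that direction = a·(0.9063) + b·(0.4226) = 0.07439.
Apparent dip = arctan|0.07439| = 4.3° (true dip is 7.3°, so apparent ≤ true as expected).

4.3°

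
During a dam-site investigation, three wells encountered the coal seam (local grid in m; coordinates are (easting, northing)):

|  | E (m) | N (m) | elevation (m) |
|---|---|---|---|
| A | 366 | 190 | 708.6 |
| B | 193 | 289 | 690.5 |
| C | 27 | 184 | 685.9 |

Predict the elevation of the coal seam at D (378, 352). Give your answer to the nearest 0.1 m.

Let the plane be z = a·E + b·N + c.
B−A: −173a + 99b = −18.1;  C−A: −339a − 6b = −22.7.
Solving gives a = 0.06809, b = −0.06384.
Then c = 708.6 − a·366 − b·190 = 695.81.
At (378, 352): z = 25.7 − 22.5 + 695.81 = 699.1 m.

699.1 m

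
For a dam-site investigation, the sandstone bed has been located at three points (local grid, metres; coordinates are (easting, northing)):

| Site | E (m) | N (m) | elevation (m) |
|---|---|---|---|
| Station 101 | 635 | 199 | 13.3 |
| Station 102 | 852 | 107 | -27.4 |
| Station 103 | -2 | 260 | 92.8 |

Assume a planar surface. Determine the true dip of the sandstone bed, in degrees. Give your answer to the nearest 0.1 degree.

Let the plane be z = a·E + b·N + c.
Station 102−Station 101: 217a − 92b = −40.7;  Station 103−Station 101: −637a + 61b = 79.5.
Solving gives a = −0.10649, b = 0.19121.
Gradient magnitude |∇z| = √(a² + b²) = √(0.01134 + 0.03656) = 0.21886.
True dip = arctan(0.21886) = 12.3°, dipping toward SSE (azimuth ≈ 151°).

12.3°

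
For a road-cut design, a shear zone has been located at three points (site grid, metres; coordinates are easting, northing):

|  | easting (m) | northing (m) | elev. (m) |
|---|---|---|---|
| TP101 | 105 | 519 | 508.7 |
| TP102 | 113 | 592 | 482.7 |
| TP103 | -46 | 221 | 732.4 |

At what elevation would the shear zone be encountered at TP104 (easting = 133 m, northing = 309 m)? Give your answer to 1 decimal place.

Two edge vectors: TP101→TP102 = (8, 73, -26), TP101→TP103 = (-151, -298, 223.7).
Normal n = (TP101→TP102) × (TP101→TP103) = (8582.1, 2136.4, 8639).
So ∂z/∂easting = −n_x/n_z = −0.99341 and ∂z/∂northing = −n_y/n_z = −0.24730.
Intercept c from TP101: 508.7 + 104.31 + 128.35 = 741.36.
At (133, 309): z = −132.1 − 76.4 + 741.36 = 532.8 m.

532.8 m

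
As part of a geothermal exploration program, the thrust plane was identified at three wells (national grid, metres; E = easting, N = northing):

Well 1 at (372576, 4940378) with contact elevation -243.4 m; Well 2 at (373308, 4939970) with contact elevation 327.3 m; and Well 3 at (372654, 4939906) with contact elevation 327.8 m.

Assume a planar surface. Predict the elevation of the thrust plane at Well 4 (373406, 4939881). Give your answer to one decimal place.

Let the plane be z = a·E + b·N + c.
Well 2−Well 1: 732a − 408b = 570.7;  Well 3−Well 1: 78a − 472b = 571.2.
Solving gives a = 0.115789339, b = −1.191034813.
Then c = -243.4 − a·372576 − b·4940378 = 5840778.46.
At (373406, 4939881): z = 43236.4 − 5883570.2 + 5840778.46 = 444.6 m.

444.6 m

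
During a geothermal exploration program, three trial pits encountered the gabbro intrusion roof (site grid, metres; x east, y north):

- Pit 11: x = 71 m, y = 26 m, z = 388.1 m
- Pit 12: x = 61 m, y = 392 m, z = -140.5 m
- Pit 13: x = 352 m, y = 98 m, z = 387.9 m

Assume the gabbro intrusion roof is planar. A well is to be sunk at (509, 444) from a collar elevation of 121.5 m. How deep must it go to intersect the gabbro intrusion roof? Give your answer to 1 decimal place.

172.3 m

Let the plane be z = a·x + b·y + c.
Pit 12−Pit 11: −10a + 366b = −528.6;  Pit 13−Pit 11: 281a + 72b = −0.2.
Solving gives a = 0.36678, b = −1.43424.
Then c = 388.1 − a·71 − b·26 = 399.35.
At (509, 444): z_contact = 186.69 − 636.80 + 399.35 = -50.76 m.
Depth below ground = 121.5 − (-50.76) = 172.3 m.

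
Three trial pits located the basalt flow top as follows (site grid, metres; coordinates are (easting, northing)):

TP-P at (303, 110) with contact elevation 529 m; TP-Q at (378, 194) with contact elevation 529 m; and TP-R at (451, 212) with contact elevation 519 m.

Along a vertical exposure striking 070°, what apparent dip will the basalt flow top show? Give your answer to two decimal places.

Let the plane be z = a·E + b·N + c.
TP-Q−TP-P: 75a + 84b = 0;  TP-R−TP-P: 148a + 102b = −10.
Solving gives a = −0.17566, b = 0.15684.
Unit vector along 070° is (sin 70°, cos 70°) = (0.9397, 0.3420).
Slope in that direction = a·(0.9397) + b·(0.3420) = −0.11142.
Apparent dip = arctan|0.11142| = 6.36° (true dip is 13.3°, so apparent ≤ true as expected).

6.36°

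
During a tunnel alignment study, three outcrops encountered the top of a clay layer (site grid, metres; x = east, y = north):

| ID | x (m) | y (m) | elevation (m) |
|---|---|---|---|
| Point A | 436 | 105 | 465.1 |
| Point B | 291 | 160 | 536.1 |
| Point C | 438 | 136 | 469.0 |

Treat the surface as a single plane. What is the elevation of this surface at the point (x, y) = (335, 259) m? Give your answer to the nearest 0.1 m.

Two edge vectors: Point A→Point B = (-145, 55, 71), Point A→Point C = (2, 31, 3.9).
Normal n = (Point A→Point B) × (Point A→Point C) = (-1986.5, 707.5, -4605).
So ∂z/∂x = −n_x/n_z = −0.43138 and ∂z/∂y = −n_y/n_z = 0.15364.
Intercept c from Point A: 465.1 + 188.08 − 16.13 = 637.05.
At (335, 259): z = −144.5 + 39.8 + 637.05 = 532.3 m.

532.3 m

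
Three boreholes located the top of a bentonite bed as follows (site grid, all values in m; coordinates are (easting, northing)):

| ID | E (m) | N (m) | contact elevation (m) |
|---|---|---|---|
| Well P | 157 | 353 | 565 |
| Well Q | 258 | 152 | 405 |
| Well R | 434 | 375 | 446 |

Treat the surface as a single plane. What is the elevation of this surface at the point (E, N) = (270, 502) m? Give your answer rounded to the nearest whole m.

Let the plane be z = a·E + b·N + c.
Well Q−Well P: 101a − 201b = −160;  Well R−Well P: 277a + 22b = −119.
Solving gives a = −0.47391, b = 0.55789.
Then c = 565 − a·157 − b·353 = 442.47.
At (270, 502): z = −128.0 + 280.1 + 442.47 = 594.6 m.

595 m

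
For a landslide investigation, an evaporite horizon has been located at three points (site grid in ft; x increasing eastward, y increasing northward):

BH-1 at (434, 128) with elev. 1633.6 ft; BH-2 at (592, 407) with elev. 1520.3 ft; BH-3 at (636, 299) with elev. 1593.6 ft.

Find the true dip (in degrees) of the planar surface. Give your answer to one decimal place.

Let the plane be z = a·x + b·y + c.
BH-2−BH-1: 158a + 279b = −113.3;  BH-3−BH-1: 202a + 171b = −40.
Solving gives a = 0.27997, b = −0.56464.
Gradient magnitude |∇z| = √(a² + b²) = √(0.07838 + 0.31882) = 0.63024.
True dip = arctan(0.63024) = 32.2°, dipping toward NNW (azimuth ≈ 334°).

32.2°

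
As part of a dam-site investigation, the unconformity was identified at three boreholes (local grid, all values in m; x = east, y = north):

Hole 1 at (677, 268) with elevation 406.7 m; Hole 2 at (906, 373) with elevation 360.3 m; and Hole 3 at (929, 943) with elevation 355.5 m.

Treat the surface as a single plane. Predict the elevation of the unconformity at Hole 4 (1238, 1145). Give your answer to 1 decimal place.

292.9 m

Two edge vectors: Hole 1→Hole 2 = (229, 105, -46.4), Hole 1→Hole 3 = (252, 675, -51.2).
Normal n = (Hole 1→Hole 2) × (Hole 1→Hole 3) = (25944, 32, 128115).
So ∂z/∂x = −n_x/n_z = −0.202506 and ∂z/∂y = −n_y/n_z = −0.000250.
Intercept c from Hole 1: 406.7 + 137.10 + 0.07 = 543.86.
At (1238, 1145): z = −250.7 − 0.3 + 543.86 = 292.9 m.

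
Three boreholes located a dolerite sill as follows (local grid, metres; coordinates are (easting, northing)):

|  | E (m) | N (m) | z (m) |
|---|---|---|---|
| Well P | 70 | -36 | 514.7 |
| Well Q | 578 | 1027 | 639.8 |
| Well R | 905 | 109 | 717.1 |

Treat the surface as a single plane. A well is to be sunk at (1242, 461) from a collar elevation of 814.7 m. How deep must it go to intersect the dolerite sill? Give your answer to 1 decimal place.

15.3 m

Let the plane be z = a·E + b·N + c.
Well Q−Well P: 508a + 1063b = 125.1;  Well R−Well P: 835a + 145b = 202.4.
Solving gives a = 0.242045, b = 0.002014.
Then c = 514.7 − a·70 − b·-36 = 497.83.
At (1242, 461): z_contact = 300.62 + 0.93 + 497.83 = 799.38 m.
Depth below ground = 814.7 − 799.38 = 15.3 m.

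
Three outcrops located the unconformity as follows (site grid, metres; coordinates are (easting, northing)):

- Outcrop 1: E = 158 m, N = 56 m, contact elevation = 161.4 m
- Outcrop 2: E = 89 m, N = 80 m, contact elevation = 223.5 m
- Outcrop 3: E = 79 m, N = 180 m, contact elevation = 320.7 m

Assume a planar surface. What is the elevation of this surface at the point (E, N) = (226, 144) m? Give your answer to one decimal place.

Let the plane be z = a·E + b·N + c.
Outcrop 2−Outcrop 1: −69a + 24b = 62.1;  Outcrop 3−Outcrop 1: −79a + 124b = 159.3.
Solving gives a = −0.58216, b = 0.91378.
Then c = 161.4 − a·158 − b·56 = 202.21.
At (226, 144): z = −131.6 + 131.6 + 202.21 = 202.2 m.

202.2 m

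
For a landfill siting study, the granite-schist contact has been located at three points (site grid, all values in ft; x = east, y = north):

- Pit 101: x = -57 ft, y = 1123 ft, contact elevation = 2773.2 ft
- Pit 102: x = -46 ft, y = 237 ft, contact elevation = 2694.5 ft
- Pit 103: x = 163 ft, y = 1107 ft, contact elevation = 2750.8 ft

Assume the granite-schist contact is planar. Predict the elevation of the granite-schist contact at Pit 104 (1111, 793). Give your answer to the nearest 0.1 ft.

2632.8 ft

Two edge vectors: Pit 101→Pit 102 = (11, -886, -78.7), Pit 101→Pit 103 = (220, -16, -22.4).
Normal n = (Pit 101→Pit 102) × (Pit 101→Pit 103) = (18587.2, -17067.6, 194744).
So ∂z/∂x = −n_x/n_z = −0.095444 and ∂z/∂y = −n_y/n_z = 0.087641.
Intercept c from Pit 101: 2773.2 − 5.44 − 98.42 = 2669.34.
At (1111, 793): z = −106.0 + 69.5 + 2669.34 = 2632.8 ft.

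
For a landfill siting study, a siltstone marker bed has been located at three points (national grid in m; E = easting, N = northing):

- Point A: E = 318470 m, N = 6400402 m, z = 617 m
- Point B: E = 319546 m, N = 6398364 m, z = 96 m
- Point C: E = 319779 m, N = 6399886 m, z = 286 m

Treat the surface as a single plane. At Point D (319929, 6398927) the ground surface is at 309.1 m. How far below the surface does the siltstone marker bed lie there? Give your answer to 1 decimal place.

199.8 m

Let the plane be z = a·E + b·N + c.
Point B−Point A: 1076a − 2038b = −521;  Point C−Point A: 1309a − 516b = −331.
Solving gives a = −0.192064855, b = 0.154238575.
Then c = 617 − a·318470 − b·6400402 = −925404.99.
At (319929, 6398927): z_contact = −61447.12 + 986961.38 − 925404.99 = 109.28 m.
Depth below ground = 309.1 − 109.28 = 199.8 m.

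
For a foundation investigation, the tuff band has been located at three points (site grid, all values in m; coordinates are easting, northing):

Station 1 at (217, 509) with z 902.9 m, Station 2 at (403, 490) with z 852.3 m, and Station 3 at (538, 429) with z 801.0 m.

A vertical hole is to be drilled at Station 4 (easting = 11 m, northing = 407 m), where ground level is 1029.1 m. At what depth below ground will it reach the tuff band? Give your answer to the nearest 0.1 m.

Two edge vectors: Station 1→Station 2 = (186, -19, -50.6), Station 1→Station 3 = (321, -80, -101.9).
Normal n = (Station 1→Station 2) × (Station 1→Station 3) = (-2111.9, 2710.8, -8781).
So ∂z/∂easting = −n_x/n_z = −0.24051 and ∂z/∂northing = −n_y/n_z = 0.30871.
Intercept c from Station 1: 902.9 + 52.19 − 157.13 = 797.96.
At (11, 407): z_contact = −2.65 + 125.65 + 797.96 = 920.96 m.
Depth below ground = 1029.1 − 920.96 = 108.1 m.

108.1 m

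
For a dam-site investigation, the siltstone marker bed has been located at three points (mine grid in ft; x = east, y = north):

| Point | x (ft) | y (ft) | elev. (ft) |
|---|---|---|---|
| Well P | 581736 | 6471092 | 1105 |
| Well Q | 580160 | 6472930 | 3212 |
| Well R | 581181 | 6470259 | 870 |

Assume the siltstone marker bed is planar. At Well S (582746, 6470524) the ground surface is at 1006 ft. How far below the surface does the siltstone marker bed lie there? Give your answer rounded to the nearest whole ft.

Two edge vectors: Well P→Well Q = (-1576, 1838, 2107), Well P→Well R = (-555, -833, -235).
Normal n = (Well P→Well Q) × (Well P→Well R) = (1323201, -1539745, 2332898).
So ∂z/∂x = −n_x/n_z = −0.56719196 and ∂z/∂y = −n_y/n_z = 0.66001385.
Intercept c from Well P: 1105 + 329955.98 − 4271010.37 = −3939949.39.
At (582746, 6470524): z_contact = −330528.8 + 4270635.5 − 3939949.39 = 157.2 ft.
Depth below ground = 1006 − 157.2 = 849 ft.

849 ft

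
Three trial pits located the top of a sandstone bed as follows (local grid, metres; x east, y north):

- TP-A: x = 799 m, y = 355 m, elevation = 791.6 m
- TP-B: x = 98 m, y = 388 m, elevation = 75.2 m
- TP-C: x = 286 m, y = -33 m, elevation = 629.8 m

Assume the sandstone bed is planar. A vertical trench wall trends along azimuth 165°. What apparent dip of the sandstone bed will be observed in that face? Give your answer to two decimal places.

Let the plane be z = a·x + b·y + c.
TP-B−TP-A: −701a + 33b = −716.4;  TP-C−TP-A: −513a − 388b = −161.8.
Solving gives a = 0.98057, b = −0.87946.
Unit vector along 165° is (sin 165°, cos 165°) = (0.2588, -0.9659).
Slope in that direction = a·(0.2588) + b·(-0.9659) = 1.10328.
Apparent dip = arctan|1.10328| = 47.81° (true dip is 52.8°, so apparent ≤ true as expected).

47.81°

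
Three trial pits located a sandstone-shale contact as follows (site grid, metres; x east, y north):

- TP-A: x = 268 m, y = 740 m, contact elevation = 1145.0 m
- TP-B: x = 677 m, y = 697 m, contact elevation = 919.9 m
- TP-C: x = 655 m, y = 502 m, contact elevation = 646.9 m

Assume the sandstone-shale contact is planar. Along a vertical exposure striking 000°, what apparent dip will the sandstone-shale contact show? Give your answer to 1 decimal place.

55.3°

Let the plane be z = a·x + b·y + c.
TP-B−TP-A: 409a − 43b = −225.1;  TP-C−TP-A: 387a − 238b = −498.1.
Solving gives a = −0.39845, b = 1.44495.
Unit vector along 000° is (sin 0°, cos 0°) = (0.0000, 1.0000).
Slope in that direction = a·(0.0000) + b·(1.0000) = 1.44495.
Apparent dip = arctan|1.44495| = 55.3° (true dip is 56.3°, so apparent ≤ true as expected).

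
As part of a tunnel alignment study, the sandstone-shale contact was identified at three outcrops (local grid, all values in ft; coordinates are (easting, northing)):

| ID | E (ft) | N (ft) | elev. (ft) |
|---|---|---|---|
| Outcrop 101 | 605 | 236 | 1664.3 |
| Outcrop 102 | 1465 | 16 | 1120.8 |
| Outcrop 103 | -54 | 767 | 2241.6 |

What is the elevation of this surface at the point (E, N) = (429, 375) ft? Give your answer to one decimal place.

1817.2 ft

Two edge vectors: Outcrop 101→Outcrop 102 = (860, -220, -543.5), Outcrop 101→Outcrop 103 = (-659, 531, 577.3).
Normal n = (Outcrop 101→Outcrop 102) × (Outcrop 101→Outcrop 103) = (161592.5, -138311.5, 311680).
So ∂z/∂E = −n_x/n_z = −0.518456 and ∂z/∂N = −n_y/n_z = 0.443761.
Intercept c from Outcrop 101: 1664.3 + 313.67 − 104.73 = 1873.24.
At (429, 375): z = −222.4 + 166.4 + 1873.24 = 1817.2 ft.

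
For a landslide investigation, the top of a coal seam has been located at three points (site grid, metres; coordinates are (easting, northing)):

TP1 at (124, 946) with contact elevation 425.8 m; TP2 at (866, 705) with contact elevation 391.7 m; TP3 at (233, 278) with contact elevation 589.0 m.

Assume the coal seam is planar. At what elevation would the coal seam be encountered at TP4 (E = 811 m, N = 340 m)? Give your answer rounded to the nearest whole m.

Two edge vectors: TP1→TP2 = (742, -241, -34.1), TP1→TP3 = (109, -668, 163.2).
Normal n = (TP1→TP2) × (TP1→TP3) = (-62110, -124811.3, -469387).
So ∂z/∂E = −n_x/n_z = −0.13232 and ∂z/∂N = −n_y/n_z = −0.26590.
Intercept c from TP1: 425.8 + 16.41 + 251.54 = 693.75.
At (811, 340): z = −107.3 − 90.4 + 693.75 = 496.0 m.

496 m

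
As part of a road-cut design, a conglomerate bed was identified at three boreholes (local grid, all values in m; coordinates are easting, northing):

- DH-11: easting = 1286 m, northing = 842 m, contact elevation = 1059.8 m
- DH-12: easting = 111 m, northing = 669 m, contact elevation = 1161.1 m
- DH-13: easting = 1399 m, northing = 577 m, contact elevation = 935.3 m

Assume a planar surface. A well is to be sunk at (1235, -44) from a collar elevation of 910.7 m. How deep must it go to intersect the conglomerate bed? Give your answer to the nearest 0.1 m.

204.5 m

Two edge vectors: DH-11→DH-12 = (-1175, -173, 101.3), DH-11→DH-13 = (113, -265, -124.5).
Normal n = (DH-11→DH-12) × (DH-11→DH-13) = (48383, -134840.6, 330924).
So ∂z/∂easting = −n_x/n_z = −0.146206 and ∂z/∂northing = −n_y/n_z = 0.407467.
Intercept c from DH-11: 1059.8 + 188.02 − 343.09 = 904.73.
At (1235, -44): z_contact = −180.56 − 17.93 + 904.73 = 706.24 m.
Depth below ground = 910.7 − 706.24 = 204.5 m.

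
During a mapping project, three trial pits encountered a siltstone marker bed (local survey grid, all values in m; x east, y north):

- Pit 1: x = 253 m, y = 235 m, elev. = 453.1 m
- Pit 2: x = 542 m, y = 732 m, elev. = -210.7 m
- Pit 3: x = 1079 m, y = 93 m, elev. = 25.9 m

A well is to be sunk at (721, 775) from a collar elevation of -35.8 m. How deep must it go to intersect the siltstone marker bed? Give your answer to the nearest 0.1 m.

Let the plane be z = a·x + b·y + c.
Pit 2−Pit 1: 289a + 497b = −663.8;  Pit 3−Pit 1: 826a − 142b = −427.2.
Solving gives a = −0.678931, b = −0.940823.
Then c = 453.1 − a·253 − b·235 = 845.96.
At (721, 775): z_contact = −489.51 − 729.14 + 845.96 = -372.68 m.
Depth below ground = -35.8 − (-372.68) = 336.9 m.

336.9 m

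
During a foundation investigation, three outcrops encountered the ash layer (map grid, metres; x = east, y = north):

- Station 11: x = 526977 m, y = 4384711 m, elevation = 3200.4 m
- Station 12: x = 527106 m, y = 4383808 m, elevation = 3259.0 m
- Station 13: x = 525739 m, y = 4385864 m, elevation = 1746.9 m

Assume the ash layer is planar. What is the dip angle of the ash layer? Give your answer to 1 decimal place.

Two edge vectors: Station 11→Station 12 = (129, -903, 58.6), Station 11→Station 13 = (-1238, 1153, -1453.5).
Normal n = (Station 11→Station 12) × (Station 11→Station 13) = (1244944.7, 114954.7, -969177).
So ∂z/∂x = −n_x/n_z = 1.28454 and ∂z/∂y = −n_y/n_z = 0.11861.
Gradient magnitude |∇z| = √(a² + b²) = √(1.65004 + 0.01407) = 1.29000.
True dip = arctan(1.29000) = 52.2°, dipping toward W (azimuth ≈ 265°).

52.2°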